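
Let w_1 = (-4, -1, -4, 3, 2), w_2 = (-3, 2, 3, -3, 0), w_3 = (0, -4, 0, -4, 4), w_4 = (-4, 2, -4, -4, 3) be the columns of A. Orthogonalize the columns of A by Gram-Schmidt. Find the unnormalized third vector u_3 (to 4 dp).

u_3 = (0.5579, -4.2483, -0.2881, -3.6782, 3.9326)

w_1 = (-4, -1, -4, 3, 2); ‖w_1‖ = 6.7823, so q_1 = (-0.5898, -0.1474, -0.5898, 0.4423, 0.2949).
q_1·w_2 = (-0.5898)·(-3) + (-0.1474)·2 + (-0.5898)·3 + 0.4423·(-3) + 0.2949·0 = -1.6219.
u_2 = w_2 + 1.6219·q_1 = (-3.9565, 1.7609, 2.0435, -2.2826, 0.4783).
‖u_2‖ = 5.3263, so q_2 = (-0.7428, 0.3306, 0.3837, -0.4286, 0.0898).
q_1·w_3 = (-0.5898)·0 + (-0.1474)·(-4) + (-0.5898)·0 + 0.4423·(-4) + 0.2949·4 = 0.0000; q_2·w_3 = (-0.7428)·0 + 0.3306·(-4) + 0.3837·0 + (-0.4286)·(-4) + 0.0898·4 = 0.7510.
u_3 = w_3 + 0.0000·q_1 − 0.7510·q_2 = (0.5579, -4.2483, -0.2881, -3.6782, 3.9326).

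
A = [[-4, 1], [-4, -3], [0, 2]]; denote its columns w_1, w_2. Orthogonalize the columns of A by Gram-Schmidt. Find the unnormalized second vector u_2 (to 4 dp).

u_2 = (2.0000, -2.0000, 2.0000)

w_1 = (-4, -4, 0); ‖w_1‖ = 5.6569, so q_1 = (-0.7071, -0.7071, 0.0000).
q_1·w_2 = (-0.7071)·1 + (-0.7071)·(-3) + 0.0000·2 = 1.4142.
u_2 = w_2 − 1.4142·q_1 = (2.0000, -2.0000, 2.0000).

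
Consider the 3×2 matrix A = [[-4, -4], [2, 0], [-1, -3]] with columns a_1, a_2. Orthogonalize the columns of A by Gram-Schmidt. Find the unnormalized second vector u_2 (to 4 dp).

u_2 = (-0.3810, -1.8095, -2.0952)

a_1 = (-4, 2, -1); ‖a_1‖ = 4.5826, so e_1 = (-0.8729, 0.4364, -0.2182).
e_1·a_2 = (-0.8729)·(-4) + 0.4364·0 + (-0.2182)·(-3) = 4.1461.
u_2 = a_2 − 4.1461·e_1 = (-0.3810, -1.8095, -2.0952).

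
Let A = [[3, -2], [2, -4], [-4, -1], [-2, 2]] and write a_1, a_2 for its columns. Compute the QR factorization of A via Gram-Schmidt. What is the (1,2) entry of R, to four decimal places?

r_{12} = -2.4371

q_1 = a_1/‖a_1‖ = (3, 2, -4, -2)/5.7446 = (0.5222, 0.3482, -0.6963, -0.3482).
r_{12} = q_1·a_2 = -2.4371.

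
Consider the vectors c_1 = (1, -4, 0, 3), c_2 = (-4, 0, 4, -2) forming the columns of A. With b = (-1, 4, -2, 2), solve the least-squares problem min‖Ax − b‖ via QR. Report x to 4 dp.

e_1 = c_1/‖c_1‖ = (1, -4, 0, 3)/5.0990 = (0.1961, -0.7845, 0.0000, 0.5883).
r_{12} = e_1·c_2 = -1.9612.
u_2 = c_2 + 1.9612·e_1 = (-3.6154, -1.5385, 4.0000, -0.8462).
‖u_2‖ = 5.6704, so e_2 = (-0.6376, -0.2713, 0.7054, -0.1492).
Qᵀb = (-2.1573, -2.1569).
Back-substitute: x_2 = -2.1569/5.6704 = -0.3804.
x_1 = (-2.1573 + 1.9612·(-0.3804))/5.0990 = -0.5694.

x = (-0.5694, -0.3804)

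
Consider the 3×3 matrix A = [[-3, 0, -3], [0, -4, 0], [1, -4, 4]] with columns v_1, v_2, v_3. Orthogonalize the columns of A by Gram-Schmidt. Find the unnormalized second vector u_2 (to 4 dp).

u_2 = (-1.2000, -4.0000, -3.6000)

v_1 = (-3, 0, 1); ‖v_1‖ = 3.1623, so e_1 = (-0.9487, 0.0000, 0.3162).
e_1·v_2 = (-0.9487)·0 + 0.0000·(-4) + 0.3162·(-4) = -1.2649.
u_2 = v_2 + 1.2649·e_1 = (-1.2000, -4.0000, -3.6000).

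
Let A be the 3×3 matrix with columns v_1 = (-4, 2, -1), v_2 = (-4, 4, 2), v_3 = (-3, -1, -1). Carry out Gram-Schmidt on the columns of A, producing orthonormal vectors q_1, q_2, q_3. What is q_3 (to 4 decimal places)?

q_3 = (-0.4851, -0.7276, 0.4851)

v_1 = (-4, 2, -1); ‖v_1‖ = 4.5826, so q_1 = (-0.8729, 0.4364, -0.2182).
q_1·v_2 = (-0.8729)·(-4) + 0.4364·4 + (-0.2182)·2 = 4.8008.
u_2 = v_2 − 4.8008·q_1 = (0.1905, 1.9048, 3.0476).
‖u_2‖ = 3.5989, so q_2 = (0.0529, 0.5293, 0.8468).
q_1·v_3 = (-0.8729)·(-3) + 0.4364·(-1) + (-0.2182)·(-1) = 2.4004; q_2·v_3 = 0.0529·(-3) + 0.5293·(-1) + 0.8468·(-1) = -1.5348.
u_3 = v_3 − 2.4004·q_1 + 1.5348·q_2 = (-0.8235, -1.2353, 0.8235).
‖u_3‖ = 1.6977, so q_3 = (-0.4851, -0.7276, 0.4851).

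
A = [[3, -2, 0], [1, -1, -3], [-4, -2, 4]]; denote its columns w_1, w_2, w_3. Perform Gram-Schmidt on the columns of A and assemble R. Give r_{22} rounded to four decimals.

r_{22} = 2.9936

w_1 = (3, 1, -4); ‖w_1‖ = 5.0990, so q_1 = (0.5883, 0.1961, -0.7845).
q_1·w_2 = 0.5883·(-2) + 0.1961·(-1) + (-0.7845)·(-2) = 0.1961.
u_2 = w_2 − 0.1961·q_1 = (-2.1154, -1.0385, -1.8462).
r_{22} = ‖u_2‖ = 2.9936.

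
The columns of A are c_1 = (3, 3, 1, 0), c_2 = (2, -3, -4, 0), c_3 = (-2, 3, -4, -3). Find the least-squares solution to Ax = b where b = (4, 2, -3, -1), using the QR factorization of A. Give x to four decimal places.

x = (1.0668, 0.7077, 0.3143)

c_1 = (3, 3, 1, 0); ‖c_1‖ = 4.3589, so q_1 = (0.6882, 0.6882, 0.2294, 0.0000).
q_1·c_2 = 0.6882·2 + 0.6882·(-3) + 0.2294·(-4) + 0.0000·0 = -1.6059.
u_2 = c_2 + 1.6059·q_1 = (3.1053, -1.8947, -3.6316, 0.0000).
‖u_2‖ = 5.1401, so q_2 = (0.6041, -0.3686, -0.7065, 0.0000).
q_1·c_3 = 0.6882·(-2) + 0.6882·3 + 0.2294·(-4) + 0.0000·(-3) = -0.2294; q_2·c_3 = 0.6041·(-2) + (-0.3686)·3 + (-0.7065)·(-4) + 0.0000·(-3) = 0.5120.
u_3 = c_3 + 0.2294·q_1 − 0.5120·q_2 = (-2.1514, 3.3466, -3.5857, -3.0000).
‖u_3‖ = 6.1388, so q_3 = (-0.3505, 0.5452, -0.5841, -0.4887).
Qᵀb = (3.4412, 3.7988, 1.9295).
Back-substitute: x_3 = 1.9295/6.1388 = 0.3143.
x_2 = (3.7988 − 0.5120·0.3143)/5.1401 = 0.7077.
x_1 = (3.4412 + 1.6059·0.7077 + 0.2294·0.3143)/4.3589 = 1.0668.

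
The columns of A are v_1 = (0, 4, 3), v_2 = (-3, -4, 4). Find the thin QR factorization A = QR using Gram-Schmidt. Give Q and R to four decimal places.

Q = [[0.0000, -0.4722], [0.8000, -0.5289], [0.6000, 0.7052]], R = [[5.0000, -0.8000], [0.0000, 6.3530]]

e_1 = v_1/‖v_1‖ = (0, 4, 3)/5.0000 = (0.0000, 0.8000, 0.6000).
r_{12} = e_1·v_2 = -0.8000.
u_2 = v_2 + 0.8000·e_1 = (-3.0000, -3.3600, 4.4800).
‖u_2‖ = 6.3530, so e_2 = (-0.4722, -0.5289, 0.7052).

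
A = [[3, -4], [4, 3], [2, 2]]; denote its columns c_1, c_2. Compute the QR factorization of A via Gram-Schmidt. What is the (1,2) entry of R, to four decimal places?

r_{12} = 0.7428

q_1 = c_1/‖c_1‖ = (3, 4, 2)/5.3852 = (0.5571, 0.7428, 0.3714).
r_{12} = q_1·c_2 = 0.7428.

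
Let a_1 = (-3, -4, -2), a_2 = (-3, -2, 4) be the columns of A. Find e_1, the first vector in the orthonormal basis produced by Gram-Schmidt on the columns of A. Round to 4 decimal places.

e_1 = (-0.5571, -0.7428, -0.3714)

a_1 = (-3, -4, -2); ‖a_1‖ = 5.3852, so e_1 = (-0.5571, -0.7428, -0.3714).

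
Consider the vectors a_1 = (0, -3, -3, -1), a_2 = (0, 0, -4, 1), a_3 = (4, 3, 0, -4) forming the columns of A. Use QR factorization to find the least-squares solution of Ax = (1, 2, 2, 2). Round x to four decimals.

e_1 = a_1/‖a_1‖ = (0, -3, -3, -1)/4.3589 = (0.0000, -0.6882, -0.6882, -0.2294).
r_{12} = e_1·a_2 = 2.5236.
u_2 = a_2 − 2.5236·e_1 = (0.0000, 1.7368, -2.2632, 1.5789).
‖u_2‖ = 3.2606, so e_2 = (0.0000, 0.5327, -0.6941, 0.4842).
r_{13} = e_1·a_3 = -1.1471; r_{23} = e_2·a_3 = -0.3390.
u_3 = a_3 + 1.1471·e_1 + 0.3390·e_2 = (4.0000, 2.3911, -1.0248, -4.0990).
‖u_3‖ = 6.2904, so e_3 = (0.6359, 0.3801, -0.1629, -0.6516).
Qᵀb = (-3.2118, 0.6457, -0.2329).
Back-substitute: x_3 = -0.2329/6.2904 = -0.0370.
x_2 = (0.6457 + 0.3390·(-0.0370))/3.2606 = 0.1942.
x_1 = (-3.2118 − 2.5236·0.1942 + 1.1471·(-0.0370))/4.3589 = -0.8590.

x = (-0.8590, 0.1942, -0.0370)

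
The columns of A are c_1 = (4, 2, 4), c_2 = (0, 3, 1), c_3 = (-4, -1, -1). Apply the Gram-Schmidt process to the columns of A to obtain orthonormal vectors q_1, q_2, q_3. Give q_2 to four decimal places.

q_2 = (-0.4134, 0.9096, -0.0413)

q_1 = c_1/‖c_1‖ = (4, 2, 4)/6.0000 = (0.6667, 0.3333, 0.6667).
r_{12} = q_1·c_2 = 1.6667.
u_2 = c_2 − 1.6667·q_1 = (-1.1111, 2.4444, -0.1111).
‖u_2‖ = 2.6874, so q_2 = (-0.4134, 0.9096, -0.0413).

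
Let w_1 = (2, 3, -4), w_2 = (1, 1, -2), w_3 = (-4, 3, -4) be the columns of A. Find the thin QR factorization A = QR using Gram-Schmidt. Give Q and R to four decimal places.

w_1 = (2, 3, -4); ‖w_1‖ = 5.3852, so e_1 = (0.3714, 0.5571, -0.7428).
e_1·w_2 = 0.3714·1 + 0.5571·1 + (-0.7428)·(-2) = 2.4140.
u_2 = w_2 − 2.4140·e_1 = (0.1034, -0.3448, -0.2069).
‖u_2‖ = 0.4152, so e_2 = (0.2491, -0.8305, -0.4983).
e_1·w_3 = 0.3714·(-4) + 0.5571·3 + (-0.7428)·(-4) = 3.1568; e_2·w_3 = 0.2491·(-4) + (-0.8305)·3 + (-0.4983)·(-4) = -1.4948.
u_3 = w_3 − 3.1568·e_1 + 1.4948·e_2 = (-4.8000, 0.0000, -2.4000).
‖u_3‖ = 5.3666, so e_3 = (-0.8944, 0.0000, -0.4472).

Q = [[0.3714, 0.2491, -0.8944], [0.5571, -0.8305, 0.0000], [-0.7428, -0.4983, -0.4472]], R = [[5.3852, 2.4140, 3.1568], [0.0000, 0.4152, -1.4948], [0.0000, 0.0000, 5.3666]]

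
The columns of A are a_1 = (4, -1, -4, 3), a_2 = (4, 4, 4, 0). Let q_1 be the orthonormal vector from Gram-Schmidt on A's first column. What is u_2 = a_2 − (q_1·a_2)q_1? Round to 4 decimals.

u_2 = (4.3810, 3.9048, 3.6190, 0.2857)

a_1 = (4, -1, -4, 3); ‖a_1‖ = 6.4807, so q_1 = (0.6172, -0.1543, -0.6172, 0.4629).
q_1·a_2 = 0.6172·4 + (-0.1543)·4 + (-0.6172)·4 + 0.4629·0 = -0.6172.
u_2 = a_2 + 0.6172·q_1 = (4.3810, 3.9048, 3.6190, 0.2857).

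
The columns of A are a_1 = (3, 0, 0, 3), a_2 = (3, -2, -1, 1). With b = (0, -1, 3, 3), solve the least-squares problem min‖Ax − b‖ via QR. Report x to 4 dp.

e_1 = a_1/‖a_1‖ = (3, 0, 0, 3)/4.2426 = (0.7071, 0.0000, 0.0000, 0.7071).
r_{12} = e_1·a_2 = 2.8284.
u_2 = a_2 − 2.8284·e_1 = (1.0000, -2.0000, -1.0000, -1.0000).
‖u_2‖ = 2.6458, so e_2 = (0.3780, -0.7559, -0.3780, -0.3780).
Qᵀb = (2.1213, -1.5119).
Back-substitute: x_2 = -1.5119/2.6458 = -0.5714.
x_1 = (2.1213 − 2.8284·(-0.5714))/4.2426 = 0.8810.

x = (0.8810, -0.5714)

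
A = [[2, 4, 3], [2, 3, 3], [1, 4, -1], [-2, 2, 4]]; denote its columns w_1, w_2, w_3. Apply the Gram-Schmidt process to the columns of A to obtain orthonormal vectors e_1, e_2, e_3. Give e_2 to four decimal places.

w_1 = (2, 2, 1, -2); ‖w_1‖ = 3.6056, so e_1 = (0.5547, 0.5547, 0.2774, -0.5547).
e_1·w_2 = 0.5547·4 + 0.5547·3 + 0.2774·4 + (-0.5547)·2 = 3.8829.
u_2 = w_2 − 3.8829·e_1 = (1.8462, 0.8462, 2.9231, 4.1538).
‖u_2‖ = 5.4702, so e_2 = (0.3375, 0.1547, 0.5344, 0.7594).

e_2 = (0.3375, 0.1547, 0.5344, 0.7594)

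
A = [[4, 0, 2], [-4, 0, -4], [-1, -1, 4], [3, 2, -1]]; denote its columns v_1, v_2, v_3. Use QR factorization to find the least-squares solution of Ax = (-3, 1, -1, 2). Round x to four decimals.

q_1 = v_1/‖v_1‖ = (4, -4, -1, 3)/6.4807 = (0.6172, -0.6172, -0.1543, 0.4629).
r_{12} = q_1·v_2 = 1.0801.
u_2 = v_2 − 1.0801·q_1 = (-0.6667, 0.6667, -0.8333, 1.5000).
‖u_2‖ = 1.9579, so q_2 = (-0.3405, 0.3405, -0.4256, 0.7661).
r_{13} = q_1·v_3 = 2.6232; r_{23} = q_2·v_3 = -4.5117.
u_3 = v_3 − 2.6232·q_1 + 4.5117·q_2 = (-1.1553, -0.8447, 2.4845, 1.2422).
‖u_3‖ = 3.1247, so q_3 = (-0.3697, -0.2703, 0.7951, 0.3975).
Qᵀb = (-1.3887, 3.3199, 0.8388).
Back-substitute: x_3 = 0.8388/3.1247 = 0.2684.
x_2 = (3.3199 + 4.5117·0.2684)/1.9579 = 2.3142.
x_1 = (-1.3887 − 1.0801·2.3142 − 2.6232·0.2684)/6.4807 = -0.7087.

x = (-0.7087, 2.3142, 0.2684)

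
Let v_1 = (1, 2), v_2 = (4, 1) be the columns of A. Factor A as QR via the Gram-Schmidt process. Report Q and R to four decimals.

Q = [[0.4472, 0.8944], [0.8944, -0.4472]], R = [[2.2361, 2.6833], [0.0000, 3.1305]]

v_1 = (1, 2); ‖v_1‖ = 2.2361, so q_1 = (0.4472, 0.8944).
q_1·v_2 = 0.4472·4 + 0.8944·1 = 2.6833.
u_2 = v_2 − 2.6833·q_1 = (2.8000, -1.4000).
‖u_2‖ = 3.1305, so q_2 = (0.8944, -0.4472).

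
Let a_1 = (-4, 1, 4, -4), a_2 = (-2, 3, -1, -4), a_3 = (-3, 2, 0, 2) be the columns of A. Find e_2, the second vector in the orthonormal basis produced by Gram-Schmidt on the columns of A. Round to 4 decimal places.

e_2 = (-0.0279, 0.5775, -0.6566, -0.4843)

a_1 = (-4, 1, 4, -4); ‖a_1‖ = 7.0000, so e_1 = (-0.5714, 0.1429, 0.5714, -0.5714).
e_1·a_2 = (-0.5714)·(-2) + 0.1429·3 + 0.5714·(-1) + (-0.5714)·(-4) = 3.2857.
u_2 = a_2 − 3.2857·e_1 = (-0.1224, 2.5306, -2.8776, -2.1224).
‖u_2‖ = 4.3822, so e_2 = (-0.0279, 0.5775, -0.6566, -0.4843).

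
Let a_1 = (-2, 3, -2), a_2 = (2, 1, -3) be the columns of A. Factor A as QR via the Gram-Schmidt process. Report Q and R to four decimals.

a_1 = (-2, 3, -2); ‖a_1‖ = 4.1231, so q_1 = (-0.4851, 0.7276, -0.4851).
q_1·a_2 = (-0.4851)·2 + 0.7276·1 + (-0.4851)·(-3) = 1.2127.
u_2 = a_2 − 1.2127·q_1 = (2.5882, 0.1176, -2.4118).
‖u_2‖ = 3.5397, so q_2 = (0.7312, 0.0332, -0.6813).

Q = [[-0.4851, 0.7312], [0.7276, 0.0332], [-0.4851, -0.6813]], R = [[4.1231, 1.2127], [0.0000, 3.5397]]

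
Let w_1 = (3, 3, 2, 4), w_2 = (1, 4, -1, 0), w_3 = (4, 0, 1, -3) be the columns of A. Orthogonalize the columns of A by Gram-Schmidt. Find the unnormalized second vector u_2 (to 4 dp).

w_1 = (3, 3, 2, 4); ‖w_1‖ = 6.1644, so e_1 = (0.4867, 0.4867, 0.3244, 0.6489).
e_1·w_2 = 0.4867·1 + 0.4867·4 + 0.3244·(-1) + 0.6489·0 = 2.1089.
u_2 = w_2 − 2.1089·e_1 = (-0.0263, 2.9737, -1.6842, -1.3684).

u_2 = (-0.0263, 2.9737, -1.6842, -1.3684)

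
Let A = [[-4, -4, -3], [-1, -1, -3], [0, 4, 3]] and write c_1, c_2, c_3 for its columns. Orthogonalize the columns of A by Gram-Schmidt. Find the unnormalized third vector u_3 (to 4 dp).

u_3 = (0.5294, -2.1176, 0.0000)

c_1 = (-4, -1, 0); ‖c_1‖ = 4.1231, so q_1 = (-0.9701, -0.2425, 0.0000).
q_1·c_2 = (-0.9701)·(-4) + (-0.2425)·(-1) + 0.0000·4 = 4.1231.
u_2 = c_2 − 4.1231·q_1 = (0.0000, 0.0000, 4.0000).
‖u_2‖ = 4.0000, so q_2 = (0.0000, 0.0000, 1.0000).
q_1·c_3 = (-0.9701)·(-3) + (-0.2425)·(-3) + 0.0000·3 = 3.6380; q_2·c_3 = 0.0000·(-3) + 0.0000·(-3) + 1.0000·3 = 3.0000.
u_3 = c_3 − 3.6380·q_1 − 3.0000·q_2 = (0.5294, -2.1176, 0.0000).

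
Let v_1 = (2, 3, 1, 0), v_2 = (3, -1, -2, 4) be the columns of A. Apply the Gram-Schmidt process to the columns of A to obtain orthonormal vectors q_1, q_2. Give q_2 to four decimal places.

v_1 = (2, 3, 1, 0); ‖v_1‖ = 3.7417, so q_1 = (0.5345, 0.8018, 0.2673, 0.0000).
q_1·v_2 = 0.5345·3 + 0.8018·(-1) + 0.2673·(-2) + 0.0000·4 = 0.2673.
u_2 = v_2 − 0.2673·q_1 = (2.8571, -1.2143, -2.0714, 4.0000).
‖u_2‖ = 5.4707, so q_2 = (0.5223, -0.2220, -0.3786, 0.7312).

q_2 = (0.5223, -0.2220, -0.3786, 0.7312)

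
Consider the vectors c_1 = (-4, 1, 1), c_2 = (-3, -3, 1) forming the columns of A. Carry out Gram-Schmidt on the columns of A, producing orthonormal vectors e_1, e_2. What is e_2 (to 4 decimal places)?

c_1 = (-4, 1, 1); ‖c_1‖ = 4.2426, so e_1 = (-0.9428, 0.2357, 0.2357).
e_1·c_2 = (-0.9428)·(-3) + 0.2357·(-3) + 0.2357·1 = 2.3570.
u_2 = c_2 − 2.3570·e_1 = (-0.7778, -3.5556, 0.4444).
‖u_2‖ = 3.6667, so e_2 = (-0.2121, -0.9697, 0.1212).

e_2 = (-0.2121, -0.9697, 0.1212)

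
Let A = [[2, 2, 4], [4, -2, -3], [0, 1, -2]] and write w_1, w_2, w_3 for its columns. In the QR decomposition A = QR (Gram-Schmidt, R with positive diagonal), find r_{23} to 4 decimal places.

r_{23} = 3.9112

w_1 = (2, 4, 0); ‖w_1‖ = 4.4721, so q_1 = (0.4472, 0.8944, 0.0000).
q_1·w_2 = 0.4472·2 + 0.8944·(-2) + 0.0000·1 = -0.8944.
u_2 = w_2 + 0.8944·q_1 = (2.4000, -1.2000, 1.0000).
‖u_2‖ = 2.8636, so q_2 = (0.8381, -0.4191, 0.3492).
r_{23} = q_2·w_3 = 3.9112.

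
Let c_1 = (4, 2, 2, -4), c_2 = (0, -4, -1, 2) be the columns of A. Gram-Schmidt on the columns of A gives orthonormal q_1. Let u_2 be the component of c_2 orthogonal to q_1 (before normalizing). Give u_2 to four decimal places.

q_1 = c_1/‖c_1‖ = (4, 2, 2, -4)/6.3246 = (0.6325, 0.3162, 0.3162, -0.6325).
r_{12} = q_1·c_2 = -2.8460.
u_2 = c_2 + 2.8460·q_1 = (1.8000, -3.1000, -0.1000, 0.2000).

u_2 = (1.8000, -3.1000, -0.1000, 0.2000)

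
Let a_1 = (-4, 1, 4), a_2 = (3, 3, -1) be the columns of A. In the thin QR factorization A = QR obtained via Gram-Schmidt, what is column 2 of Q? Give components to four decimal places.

a_1 = (-4, 1, 4); ‖a_1‖ = 5.7446, so q_1 = (-0.6963, 0.1741, 0.6963).
q_1·a_2 = (-0.6963)·3 + 0.1741·3 + 0.6963·(-1) = -2.2630.
u_2 = a_2 + 2.2630·q_1 = (1.4242, 3.3939, 0.5758).
‖u_2‖ = 3.7254, so q_2 = (0.3823, 0.9110, 0.1545).

q_2 = (0.3823, 0.9110, 0.1545)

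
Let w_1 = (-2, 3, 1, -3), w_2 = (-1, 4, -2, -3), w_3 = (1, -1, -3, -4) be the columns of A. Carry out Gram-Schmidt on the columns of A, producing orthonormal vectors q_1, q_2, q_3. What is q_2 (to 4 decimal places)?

q_2 = (0.2511, 0.3832, -0.8853, -0.0793)

q_1 = w_1/‖w_1‖ = (-2, 3, 1, -3)/4.7958 = (-0.4170, 0.6255, 0.2085, -0.6255).
r_{12} = q_1·w_2 = 4.3788.
u_2 = w_2 − 4.3788·q_1 = (0.8261, 1.2609, -2.9130, -0.2609).
‖u_2‖ = 3.2903, so q_2 = (0.2511, 0.3832, -0.8853, -0.0793).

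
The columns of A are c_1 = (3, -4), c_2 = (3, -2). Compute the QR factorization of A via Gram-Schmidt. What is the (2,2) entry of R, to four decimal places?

c_1 = (3, -4); ‖c_1‖ = 5.0000, so q_1 = (0.6000, -0.8000).
q_1·c_2 = 0.6000·3 + (-0.8000)·(-2) = 3.4000.
u_2 = c_2 − 3.4000·q_1 = (0.9600, 0.7200).
r_{22} = ‖u_2‖ = 1.2000.

r_{22} = 1.2000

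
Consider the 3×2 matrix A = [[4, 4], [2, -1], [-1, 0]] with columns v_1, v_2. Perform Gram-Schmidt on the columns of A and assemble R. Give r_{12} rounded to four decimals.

r_{12} = 3.0551

v_1 = (4, 2, -1); ‖v_1‖ = 4.5826, so q_1 = (0.8729, 0.4364, -0.2182).
r_{12} = q_1·v_2 = 3.0551.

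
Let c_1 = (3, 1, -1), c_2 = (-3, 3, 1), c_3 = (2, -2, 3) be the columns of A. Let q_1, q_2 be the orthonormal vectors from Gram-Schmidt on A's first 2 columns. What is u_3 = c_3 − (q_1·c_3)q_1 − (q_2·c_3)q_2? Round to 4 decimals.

u_3 = (1.1000, 0.0000, 3.3000)

q_1 = c_1/‖c_1‖ = (3, 1, -1)/3.3166 = (0.9045, 0.3015, -0.3015).
r_{12} = q_1·c_2 = -2.1106.
u_2 = c_2 + 2.1106·q_1 = (-1.0909, 3.6364, 0.3636).
‖u_2‖ = 3.8139, so q_2 = (-0.2860, 0.9535, 0.0953).
r_{13} = q_1·c_3 = 0.3015; r_{23} = q_2·c_3 = -2.1930.
u_3 = c_3 − 0.3015·q_1 + 2.1930·q_2 = (1.1000, 0.0000, 3.3000).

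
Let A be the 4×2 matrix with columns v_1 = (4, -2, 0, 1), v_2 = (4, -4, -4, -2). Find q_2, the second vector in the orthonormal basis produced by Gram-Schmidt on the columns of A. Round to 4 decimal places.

q_2 = (-0.0354, -0.3540, -0.7434, -0.5664)

q_1 = v_1/‖v_1‖ = (4, -2, 0, 1)/4.5826 = (0.8729, -0.4364, 0.0000, 0.2182).
r_{12} = q_1·v_2 = 4.8008.
u_2 = v_2 − 4.8008·q_1 = (-0.1905, -1.9048, -4.0000, -3.0476).
‖u_2‖ = 5.3807, so q_2 = (-0.0354, -0.3540, -0.7434, -0.5664).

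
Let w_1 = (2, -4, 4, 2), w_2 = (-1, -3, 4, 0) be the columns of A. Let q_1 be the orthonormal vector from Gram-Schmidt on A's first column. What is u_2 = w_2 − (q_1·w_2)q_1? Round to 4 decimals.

u_2 = (-2.3000, -0.4000, 1.4000, -1.3000)

w_1 = (2, -4, 4, 2); ‖w_1‖ = 6.3246, so q_1 = (0.3162, -0.6325, 0.6325, 0.3162).
q_1·w_2 = 0.3162·(-1) + (-0.6325)·(-3) + 0.6325·4 + 0.3162·0 = 4.1110.
u_2 = w_2 − 4.1110·q_1 = (-2.3000, -0.4000, 1.4000, -1.3000).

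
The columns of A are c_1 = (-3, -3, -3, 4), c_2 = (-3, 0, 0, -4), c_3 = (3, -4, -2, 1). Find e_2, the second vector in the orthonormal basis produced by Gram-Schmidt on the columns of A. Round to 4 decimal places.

c_1 = (-3, -3, -3, 4); ‖c_1‖ = 6.5574, so e_1 = (-0.4575, -0.4575, -0.4575, 0.6100).
e_1·c_2 = (-0.4575)·(-3) + (-0.4575)·0 + (-0.4575)·0 + 0.6100·(-4) = -1.0675.
u_2 = c_2 + 1.0675·e_1 = (-3.4884, -0.4884, -0.4884, -3.3488).
‖u_2‖ = 4.8847, so e_2 = (-0.7141, -0.1000, -0.1000, -0.6856).

e_2 = (-0.7141, -0.1000, -0.1000, -0.6856)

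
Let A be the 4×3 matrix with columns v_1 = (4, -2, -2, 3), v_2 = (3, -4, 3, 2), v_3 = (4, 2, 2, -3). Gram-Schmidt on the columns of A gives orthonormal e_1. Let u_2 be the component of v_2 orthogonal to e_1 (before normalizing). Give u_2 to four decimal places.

u_2 = (0.5758, -2.7879, 4.2121, 0.1818)

v_1 = (4, -2, -2, 3); ‖v_1‖ = 5.7446, so e_1 = (0.6963, -0.3482, -0.3482, 0.5222).
e_1·v_2 = 0.6963·3 + (-0.3482)·(-4) + (-0.3482)·3 + 0.5222·2 = 3.4816.
u_2 = v_2 − 3.4816·e_1 = (0.5758, -2.7879, 4.2121, 0.1818).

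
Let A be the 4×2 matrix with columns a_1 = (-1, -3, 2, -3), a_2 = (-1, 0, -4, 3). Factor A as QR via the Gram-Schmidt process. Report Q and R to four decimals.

Q = [[-0.2085, -0.4397], [-0.6255, -0.5412], [0.4170, -0.6765], [-0.6255, 0.2368]], R = [[4.7958, -3.3362], [0.0000, 3.8561]]

e_1 = a_1/‖a_1‖ = (-1, -3, 2, -3)/4.7958 = (-0.2085, -0.6255, 0.4170, -0.6255).
r_{12} = e_1·a_2 = -3.3362.
u_2 = a_2 + 3.3362·e_1 = (-1.6957, -2.0870, -2.6087, 0.9130).
‖u_2‖ = 3.8561, so e_2 = (-0.4397, -0.5412, -0.6765, 0.2368).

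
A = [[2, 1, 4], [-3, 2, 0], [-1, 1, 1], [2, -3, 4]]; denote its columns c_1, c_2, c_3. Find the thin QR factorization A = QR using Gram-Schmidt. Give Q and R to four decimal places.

Q = [[0.4714, 0.7724, 0.3923], [-0.7071, 0.0579, 0.5502], [-0.2357, 0.1352, 0.3878], [0.4714, -0.6179, 0.6269]], R = [[4.2426, -2.5927, 3.5355], [0.0000, 2.8771, 0.7531], [0.0000, 0.0000, 4.4646]]

c_1 = (2, -3, -1, 2); ‖c_1‖ = 4.2426, so q_1 = (0.4714, -0.7071, -0.2357, 0.4714).
q_1·c_2 = 0.4714·1 + (-0.7071)·2 + (-0.2357)·1 + 0.4714·(-3) = -2.5927.
u_2 = c_2 + 2.5927·q_1 = (2.2222, 0.1667, 0.3889, -1.7778).
‖u_2‖ = 2.8771, so q_2 = (0.7724, 0.0579, 0.1352, -0.6179).
q_1·c_3 = 0.4714·4 + (-0.7071)·0 + (-0.2357)·1 + 0.4714·4 = 3.5355; q_2·c_3 = 0.7724·4 + 0.0579·0 + 0.1352·1 + (-0.6179)·4 = 0.7531.
u_3 = c_3 − 3.5355·q_1 − 0.7531·q_2 = (1.7517, 2.4564, 1.7315, 2.7987).
‖u_3‖ = 4.4646, so q_3 = (0.3923, 0.5502, 0.3878, 0.6269).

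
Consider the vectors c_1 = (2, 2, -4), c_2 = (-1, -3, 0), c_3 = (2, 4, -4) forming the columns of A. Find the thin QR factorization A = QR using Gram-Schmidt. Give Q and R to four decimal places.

Q = [[0.4082, -0.1231, -0.9045], [0.4082, -0.8616, 0.3015], [-0.8165, -0.4924, -0.3015]], R = [[4.8990, -1.6330, 5.7155], [0.0000, 2.7080, -1.7233], [0.0000, 0.0000, 0.6030]]

c_1 = (2, 2, -4); ‖c_1‖ = 4.8990, so e_1 = (0.4082, 0.4082, -0.8165).
e_1·c_2 = 0.4082·(-1) + 0.4082·(-3) + (-0.8165)·0 = -1.6330.
u_2 = c_2 + 1.6330·e_1 = (-0.3333, -2.3333, -1.3333).
‖u_2‖ = 2.7080, so e_2 = (-0.1231, -0.8616, -0.4924).
e_1·c_3 = 0.4082·2 + 0.4082·4 + (-0.8165)·(-4) = 5.7155; e_2·c_3 = (-0.1231)·2 + (-0.8616)·4 + (-0.4924)·(-4) = -1.7233.
u_3 = c_3 − 5.7155·e_1 + 1.7233·e_2 = (-0.5455, 0.1818, -0.1818).
‖u_3‖ = 0.6030, so e_3 = (-0.9045, 0.3015, -0.3015).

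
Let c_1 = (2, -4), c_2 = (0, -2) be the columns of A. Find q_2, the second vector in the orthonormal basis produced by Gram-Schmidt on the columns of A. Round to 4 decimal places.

q_1 = c_1/‖c_1‖ = (2, -4)/4.4721 = (0.4472, -0.8944).
r_{12} = q_1·c_2 = 1.7889.
u_2 = c_2 − 1.7889·q_1 = (-0.8000, -0.4000).
‖u_2‖ = 0.8944, so q_2 = (-0.8944, -0.4472).

q_2 = (-0.8944, -0.4472)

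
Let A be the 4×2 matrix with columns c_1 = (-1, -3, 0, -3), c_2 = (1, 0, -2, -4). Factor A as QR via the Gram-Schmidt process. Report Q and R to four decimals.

e_1 = c_1/‖c_1‖ = (-1, -3, 0, -3)/4.3589 = (-0.2294, -0.6882, 0.0000, -0.6882).
r_{12} = e_1·c_2 = 2.5236.
u_2 = c_2 − 2.5236·e_1 = (1.5789, 1.7368, -2.0000, -2.2632).
‖u_2‖ = 3.8251, so e_2 = (0.4128, 0.4541, -0.5229, -0.5917).

Q = [[-0.2294, 0.4128], [-0.6882, 0.4541], [0.0000, -0.5229], [-0.6882, -0.5917]], R = [[4.3589, 2.5236], [0.0000, 3.8251]]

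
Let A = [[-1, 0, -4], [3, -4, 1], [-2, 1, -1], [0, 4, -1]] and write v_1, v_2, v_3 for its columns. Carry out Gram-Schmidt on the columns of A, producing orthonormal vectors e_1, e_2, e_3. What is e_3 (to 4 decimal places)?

e_3 = (-0.9235, -0.2554, 0.0786, -0.2751)

v_1 = (-1, 3, -2, 0); ‖v_1‖ = 3.7417, so e_1 = (-0.2673, 0.8018, -0.5345, 0.0000).
e_1·v_2 = (-0.2673)·0 + 0.8018·(-4) + (-0.5345)·1 + 0.0000·4 = -3.7417.
u_2 = v_2 + 3.7417·e_1 = (-1.0000, -1.0000, -1.0000, 4.0000).
‖u_2‖ = 4.3589, so e_2 = (-0.2294, -0.2294, -0.2294, 0.9177).
e_1·v_3 = (-0.2673)·(-4) + 0.8018·1 + (-0.5345)·(-1) + 0.0000·(-1) = 2.4054; e_2·v_3 = (-0.2294)·(-4) + (-0.2294)·1 + (-0.2294)·(-1) + 0.9177·(-1) = 0.0000.
u_3 = v_3 − 2.4054·e_1 − 0.0000·e_2 = (-3.3571, -0.9286, 0.2857, -1.0000).
‖u_3‖ = 3.6351, so e_3 = (-0.9235, -0.2554, 0.0786, -0.2751).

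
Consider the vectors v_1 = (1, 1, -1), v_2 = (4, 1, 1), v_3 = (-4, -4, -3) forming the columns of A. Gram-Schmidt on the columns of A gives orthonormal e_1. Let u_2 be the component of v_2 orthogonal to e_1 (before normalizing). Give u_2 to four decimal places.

e_1 = v_1/‖v_1‖ = (1, 1, -1)/1.7321 = (0.5774, 0.5774, -0.5774).
r_{12} = e_1·v_2 = 2.3094.
u_2 = v_2 − 2.3094·e_1 = (2.6667, -0.3333, 2.3333).

u_2 = (2.6667, -0.3333, 2.3333)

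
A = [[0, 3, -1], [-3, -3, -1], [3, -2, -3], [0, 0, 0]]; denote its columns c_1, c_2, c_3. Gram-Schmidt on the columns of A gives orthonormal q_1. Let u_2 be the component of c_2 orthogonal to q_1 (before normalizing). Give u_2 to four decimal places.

c_1 = (0, -3, 3, 0); ‖c_1‖ = 4.2426, so q_1 = (0.0000, -0.7071, 0.7071, 0.0000).
q_1·c_2 = 0.0000·3 + (-0.7071)·(-3) + 0.7071·(-2) + 0.0000·0 = 0.7071.
u_2 = c_2 − 0.7071·q_1 = (3.0000, -2.5000, -2.5000, 0.0000).

u_2 = (3.0000, -2.5000, -2.5000, 0.0000)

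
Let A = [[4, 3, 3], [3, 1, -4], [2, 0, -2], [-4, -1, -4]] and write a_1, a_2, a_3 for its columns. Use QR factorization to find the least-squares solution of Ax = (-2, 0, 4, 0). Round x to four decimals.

a_1 = (4, 3, 2, -4); ‖a_1‖ = 6.7082, so e_1 = (0.5963, 0.4472, 0.2981, -0.5963).
e_1·a_2 = 0.5963·3 + 0.4472·1 + 0.2981·0 + (-0.5963)·(-1) = 2.8324.
u_2 = a_2 − 2.8324·e_1 = (1.3111, -0.2667, -0.8444, 0.6889).
‖u_2‖ = 1.7256, so e_2 = (0.7598, -0.1545, -0.4894, 0.3992).
e_1·a_3 = 0.5963·3 + 0.4472·(-4) + 0.2981·(-2) + (-0.5963)·(-4) = 1.7889; e_2·a_3 = 0.7598·3 + (-0.1545)·(-4) + (-0.4894)·(-2) + 0.3992·(-4) = 2.2794.
u_3 = a_3 − 1.7889·e_1 − 2.2794·e_2 = (0.2015, -4.4478, -1.4179, -3.8433).
‖u_3‖ = 6.0502, so e_3 = (0.0333, -0.7351, -0.2344, -0.6352).
Qᵀb = (0.0000, -3.4770, -1.0040).
Back-substitute: x_3 = -1.0040/6.0502 = -0.1660.
x_2 = (-3.4770 − 2.2794·(-0.1660))/1.7256 = -1.7957.
x_1 = (0.0000 − 2.8324·(-1.7957) − 1.7889·(-0.1660))/6.7082 = 0.8024.

x = (0.8024, -1.7957, -0.1660)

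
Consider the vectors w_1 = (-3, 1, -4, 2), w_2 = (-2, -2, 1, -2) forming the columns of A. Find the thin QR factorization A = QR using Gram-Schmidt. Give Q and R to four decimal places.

e_1 = w_1/‖w_1‖ = (-3, 1, -4, 2)/5.4772 = (-0.5477, 0.1826, -0.7303, 0.3651).
r_{12} = e_1·w_2 = -0.7303.
u_2 = w_2 + 0.7303·e_1 = (-2.4000, -1.8667, 0.4667, -1.7333).
‖u_2‖ = 3.5308, so e_2 = (-0.6797, -0.5287, 0.1322, -0.4909).

Q = [[-0.5477, -0.6797], [0.1826, -0.5287], [-0.7303, 0.1322], [0.3651, -0.4909]], R = [[5.4772, -0.7303], [0.0000, 3.5308]]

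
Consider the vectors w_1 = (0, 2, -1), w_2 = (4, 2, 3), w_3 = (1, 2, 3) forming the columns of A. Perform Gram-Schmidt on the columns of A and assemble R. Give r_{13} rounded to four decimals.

r_{13} = 0.4472

w_1 = (0, 2, -1); ‖w_1‖ = 2.2361, so e_1 = (0.0000, 0.8944, -0.4472).
r_{13} = e_1·w_3 = 0.4472.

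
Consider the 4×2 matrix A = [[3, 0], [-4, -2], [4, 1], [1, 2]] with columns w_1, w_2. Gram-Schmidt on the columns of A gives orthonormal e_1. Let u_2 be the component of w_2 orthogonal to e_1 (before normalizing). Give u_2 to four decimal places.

u_2 = (-1.0000, -0.6667, -0.3333, 1.6667)

e_1 = w_1/‖w_1‖ = (3, -4, 4, 1)/6.4807 = (0.4629, -0.6172, 0.6172, 0.1543).
r_{12} = e_1·w_2 = 2.1602.
u_2 = w_2 − 2.1602·e_1 = (-1.0000, -0.6667, -0.3333, 1.6667).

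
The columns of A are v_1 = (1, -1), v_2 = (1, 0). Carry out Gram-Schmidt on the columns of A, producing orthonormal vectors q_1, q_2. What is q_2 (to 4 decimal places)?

q_1 = v_1/‖v_1‖ = (1, -1)/1.4142 = (0.7071, -0.7071).
r_{12} = q_1·v_2 = 0.7071.
u_2 = v_2 − 0.7071·q_1 = (0.5000, 0.5000).
‖u_2‖ = 0.7071, so q_2 = (0.7071, 0.7071).

q_2 = (0.7071, 0.7071)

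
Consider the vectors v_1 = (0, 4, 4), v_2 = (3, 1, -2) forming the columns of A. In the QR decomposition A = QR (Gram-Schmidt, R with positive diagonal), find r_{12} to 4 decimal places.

e_1 = v_1/‖v_1‖ = (0, 4, 4)/5.6569 = (0.0000, 0.7071, 0.7071).
r_{12} = e_1·v_2 = -0.7071.

r_{12} = -0.7071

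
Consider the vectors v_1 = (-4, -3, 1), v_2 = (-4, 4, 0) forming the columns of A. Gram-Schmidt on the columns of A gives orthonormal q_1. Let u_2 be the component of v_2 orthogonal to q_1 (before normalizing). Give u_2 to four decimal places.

u_2 = (-3.3846, 4.4615, -0.1538)

v_1 = (-4, -3, 1); ‖v_1‖ = 5.0990, so q_1 = (-0.7845, -0.5883, 0.1961).
q_1·v_2 = (-0.7845)·(-4) + (-0.5883)·4 + 0.1961·0 = 0.7845.
u_2 = v_2 − 0.7845·q_1 = (-3.3846, 4.4615, -0.1538).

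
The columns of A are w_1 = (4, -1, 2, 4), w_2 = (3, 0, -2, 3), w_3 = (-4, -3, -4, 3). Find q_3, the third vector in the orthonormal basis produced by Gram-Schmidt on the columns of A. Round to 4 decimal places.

w_1 = (4, -1, 2, 4); ‖w_1‖ = 6.0828, so q_1 = (0.6576, -0.1644, 0.3288, 0.6576).
q_1·w_2 = 0.6576·3 + (-0.1644)·0 + 0.3288·(-2) + 0.6576·3 = 3.2880.
u_2 = w_2 − 3.2880·q_1 = (0.8378, 0.5405, -3.0811, 0.8378).
‖u_2‖ = 3.3450, so q_2 = (0.2505, 0.1616, -0.9211, 0.2505).
q_1·w_3 = 0.6576·(-4) + (-0.1644)·(-3) + 0.3288·(-4) + 0.6576·3 = -1.4796; q_2·w_3 = 0.2505·(-4) + 0.1616·(-3) + (-0.9211)·(-4) + 0.2505·3 = 2.9491.
u_3 = w_3 + 1.4796·q_1 − 2.9491·q_2 = (-3.7657, -3.7198, -0.7971, 3.2343).
‖u_3‖ = 6.2541, so q_3 = (-0.6021, -0.5948, -0.1275, 0.5172).

q_3 = (-0.6021, -0.5948, -0.1275, 0.5172)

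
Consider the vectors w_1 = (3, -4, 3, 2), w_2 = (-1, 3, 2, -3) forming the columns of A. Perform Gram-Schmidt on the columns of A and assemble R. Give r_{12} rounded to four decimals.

r_{12} = -2.4333

w_1 = (3, -4, 3, 2); ‖w_1‖ = 6.1644, so e_1 = (0.4867, -0.6489, 0.4867, 0.3244).
r_{12} = e_1·w_2 = -2.4333.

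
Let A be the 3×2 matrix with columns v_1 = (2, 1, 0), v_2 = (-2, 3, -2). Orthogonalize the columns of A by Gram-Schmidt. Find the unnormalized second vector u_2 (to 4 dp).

u_2 = (-1.6000, 3.2000, -2.0000)

v_1 = (2, 1, 0); ‖v_1‖ = 2.2361, so q_1 = (0.8944, 0.4472, 0.0000).
q_1·v_2 = 0.8944·(-2) + 0.4472·3 + 0.0000·(-2) = -0.4472.
u_2 = v_2 + 0.4472·q_1 = (-1.6000, 3.2000, -2.0000).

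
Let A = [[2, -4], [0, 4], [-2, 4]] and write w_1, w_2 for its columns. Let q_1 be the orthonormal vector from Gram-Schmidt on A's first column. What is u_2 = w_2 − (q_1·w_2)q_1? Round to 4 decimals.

w_1 = (2, 0, -2); ‖w_1‖ = 2.8284, so q_1 = (0.7071, 0.0000, -0.7071).
q_1·w_2 = 0.7071·(-4) + 0.0000·4 + (-0.7071)·4 = -5.6569.
u_2 = w_2 + 5.6569·q_1 = (0.0000, 4.0000, 0.0000).

u_2 = (0.0000, 4.0000, 0.0000)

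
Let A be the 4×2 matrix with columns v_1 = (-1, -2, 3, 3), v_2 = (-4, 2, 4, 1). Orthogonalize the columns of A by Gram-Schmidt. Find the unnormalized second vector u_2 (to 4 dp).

q_1 = v_1/‖v_1‖ = (-1, -2, 3, 3)/4.7958 = (-0.2085, -0.4170, 0.6255, 0.6255).
r_{12} = q_1·v_2 = 3.1277.
u_2 = v_2 − 3.1277·q_1 = (-3.3478, 3.3043, 2.0435, -0.9565).

u_2 = (-3.3478, 3.3043, 2.0435, -0.9565)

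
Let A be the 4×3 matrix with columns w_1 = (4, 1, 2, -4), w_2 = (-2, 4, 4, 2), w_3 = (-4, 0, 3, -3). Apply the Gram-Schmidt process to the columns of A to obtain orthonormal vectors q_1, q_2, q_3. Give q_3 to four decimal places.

w_1 = (4, 1, 2, -4); ‖w_1‖ = 6.0828, so q_1 = (0.6576, 0.1644, 0.3288, -0.6576).
q_1·w_2 = 0.6576·(-2) + 0.1644·4 + 0.3288·4 + (-0.6576)·2 = -0.6576.
u_2 = w_2 + 0.6576·q_1 = (-1.5676, 4.1081, 4.2162, 1.5676).
‖u_2‖ = 6.2903, so q_2 = (-0.2492, 0.6531, 0.6703, 0.2492).
q_1·w_3 = 0.6576·(-4) + 0.1644·0 + 0.3288·3 + (-0.6576)·(-3) = 0.3288; q_2·w_3 = (-0.2492)·(-4) + 0.6531·0 + 0.6703·3 + 0.2492·(-3) = 2.2600.
u_3 = w_3 − 0.3288·q_1 − 2.2600·q_2 = (-3.6530, -1.5301, 1.3770, -3.3470).
‖u_3‖ = 5.3651, so q_3 = (-0.6809, -0.2852, 0.2567, -0.6238).

q_3 = (-0.6809, -0.2852, 0.2567, -0.6238)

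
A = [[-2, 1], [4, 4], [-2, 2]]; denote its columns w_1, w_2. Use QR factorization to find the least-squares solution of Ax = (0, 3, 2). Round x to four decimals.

x = (0.0198, 0.7525)

w_1 = (-2, 4, -2); ‖w_1‖ = 4.8990, so e_1 = (-0.4082, 0.8165, -0.4082).
e_1·w_2 = (-0.4082)·1 + 0.8165·4 + (-0.4082)·2 = 2.0412.
u_2 = w_2 − 2.0412·e_1 = (1.8333, 2.3333, 2.8333).
‖u_2‖ = 4.1028, so e_2 = (0.4468, 0.5687, 0.6906).
Qᵀb = (1.6330, 3.0873).
Back-substitute: x_2 = 3.0873/4.1028 = 0.7525.
x_1 = (1.6330 − 2.0412·0.7525)/4.8990 = 0.0198.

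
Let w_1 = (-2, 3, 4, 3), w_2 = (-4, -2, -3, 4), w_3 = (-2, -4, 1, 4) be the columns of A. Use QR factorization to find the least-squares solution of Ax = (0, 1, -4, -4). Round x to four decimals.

x = (-0.4895, 0.4814, -0.9201)

w_1 = (-2, 3, 4, 3); ‖w_1‖ = 6.1644, so e_1 = (-0.3244, 0.4867, 0.6489, 0.4867).
e_1·w_2 = (-0.3244)·(-4) + 0.4867·(-2) + 0.6489·(-3) + 0.4867·4 = 0.3244.
u_2 = w_2 − 0.3244·e_1 = (-3.8947, -2.1579, -3.2105, 3.8421).
‖u_2‖ = 6.7004, so e_2 = (-0.5813, -0.3221, -0.4792, 0.5734).
e_1·w_3 = (-0.3244)·(-2) + 0.4867·(-4) + 0.6489·1 + 0.4867·4 = 1.2978; e_2·w_3 = (-0.5813)·(-2) + (-0.3221)·(-4) + (-0.4792)·1 + 0.5734·4 = 4.2653.
u_3 = w_3 − 1.2978·e_1 − 4.2653·e_2 = (0.9004, -3.2579, 2.2016, 0.9226).
‖u_3‖ = 4.1380, so e_3 = (0.2176, -0.7873, 0.5321, 0.2230).
Qᵀb = (-4.0555, -0.6991, -3.8074).
Back-substitute: x_3 = -3.8074/4.1380 = -0.9201.
x_2 = (-0.6991 − 4.2653·(-0.9201))/6.7004 = 0.4814.
x_1 = (-4.0555 − 0.3244·0.4814 − 1.2978·(-0.9201))/6.1644 = -0.4895.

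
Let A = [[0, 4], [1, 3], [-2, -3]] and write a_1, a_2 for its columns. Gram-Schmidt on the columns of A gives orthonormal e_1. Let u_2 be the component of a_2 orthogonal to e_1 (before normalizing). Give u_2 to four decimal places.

e_1 = a_1/‖a_1‖ = (0, 1, -2)/2.2361 = (0.0000, 0.4472, -0.8944).
r_{12} = e_1·a_2 = 4.0249.
u_2 = a_2 − 4.0249·e_1 = (4.0000, 1.2000, 0.6000).

u_2 = (4.0000, 1.2000, 0.6000)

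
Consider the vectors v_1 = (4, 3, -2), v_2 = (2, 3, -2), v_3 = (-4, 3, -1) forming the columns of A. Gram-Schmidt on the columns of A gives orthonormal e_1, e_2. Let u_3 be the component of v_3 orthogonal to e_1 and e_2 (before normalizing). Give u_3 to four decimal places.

v_1 = (4, 3, -2); ‖v_1‖ = 5.3852, so e_1 = (0.7428, 0.5571, -0.3714).
e_1·v_2 = 0.7428·2 + 0.5571·3 + (-0.3714)·(-2) = 3.8996.
u_2 = v_2 − 3.8996·e_1 = (-0.8966, 0.8276, -0.5517).
‖u_2‖ = 1.3391, so e_2 = (-0.6695, 0.6180, -0.4120).
e_1·v_3 = 0.7428·(-4) + 0.5571·3 + (-0.3714)·(-1) = -0.9285; e_2·v_3 = (-0.6695)·(-4) + 0.6180·3 + (-0.4120)·(-1) = 4.9443.
u_3 = v_3 + 0.9285·e_1 − 4.9443·e_2 = (0.0000, 0.4615, 0.6923).

u_3 = (0.0000, 0.4615, 0.6923)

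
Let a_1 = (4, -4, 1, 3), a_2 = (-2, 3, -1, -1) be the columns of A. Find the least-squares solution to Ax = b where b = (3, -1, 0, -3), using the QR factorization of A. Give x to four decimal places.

e_1 = a_1/‖a_1‖ = (4, -4, 1, 3)/6.4807 = (0.6172, -0.6172, 0.1543, 0.4629).
r_{12} = e_1·a_2 = -3.7033.
u_2 = a_2 + 3.7033·e_1 = (0.2857, 0.7143, -0.4286, 0.7143).
‖u_2‖ = 1.1339, so e_2 = (0.2520, 0.6299, -0.3780, 0.6299).
Qᵀb = (1.0801, -1.7638).
Back-substitute: x_2 = -1.7638/1.1339 = -1.5556.
x_1 = (1.0801 + 3.7033·(-1.5556))/6.4807 = -0.7222.

x = (-0.7222, -1.5556)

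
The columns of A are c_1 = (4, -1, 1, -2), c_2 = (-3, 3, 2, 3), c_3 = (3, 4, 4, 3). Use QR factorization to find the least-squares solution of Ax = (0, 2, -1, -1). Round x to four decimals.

x = (-0.4104, -0.3558, 0.2116)

q_1 = c_1/‖c_1‖ = (4, -1, 1, -2)/4.6904 = (0.8528, -0.2132, 0.2132, -0.4264).
r_{12} = q_1·c_2 = -4.0508.
u_2 = c_2 + 4.0508·q_1 = (0.4545, 2.1364, 2.8636, 1.2727).
‖u_2‖ = 3.8198, so q_2 = (0.1190, 0.5593, 0.7497, 0.3332).
r_{13} = q_1·c_3 = 1.2792; r_{23} = q_2·c_3 = 6.5924.
u_3 = c_3 − 1.2792·q_1 − 6.5924·q_2 = (1.1246, 0.5857, -1.2150, 1.3489).
‖u_3‖ = 2.2144, so q_3 = (0.5079, 0.2645, -0.5487, 0.6092).
Qᵀb = (-0.2132, 0.0357, 0.4685).
Back-substitute: x_3 = 0.4685/2.2144 = 0.2116.
x_2 = (0.0357 − 6.5924·0.2116)/3.8198 = -0.3558.
x_1 = (-0.2132 + 4.0508·(-0.3558) − 1.2792·0.2116)/4.6904 = -0.4104.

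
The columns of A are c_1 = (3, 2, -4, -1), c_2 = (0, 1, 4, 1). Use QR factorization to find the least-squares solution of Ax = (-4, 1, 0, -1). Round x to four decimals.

x = (-0.5143, -0.4286)

c_1 = (3, 2, -4, -1); ‖c_1‖ = 5.4772, so e_1 = (0.5477, 0.3651, -0.7303, -0.1826).
e_1·c_2 = 0.5477·0 + 0.3651·1 + (-0.7303)·4 + (-0.1826)·1 = -2.7386.
u_2 = c_2 + 2.7386·e_1 = (1.5000, 2.0000, 2.0000, 0.5000).
‖u_2‖ = 3.2404, so e_2 = (0.4629, 0.6172, 0.6172, 0.1543).
Qᵀb = (-1.6432, -1.3887).
Back-substitute: x_2 = -1.3887/3.2404 = -0.4286.
x_1 = (-1.6432 + 2.7386·(-0.4286))/5.4772 = -0.5143.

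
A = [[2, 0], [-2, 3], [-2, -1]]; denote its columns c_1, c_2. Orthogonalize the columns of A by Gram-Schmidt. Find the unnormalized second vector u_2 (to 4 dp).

c_1 = (2, -2, -2); ‖c_1‖ = 3.4641, so q_1 = (0.5774, -0.5774, -0.5774).
q_1·c_2 = 0.5774·0 + (-0.5774)·3 + (-0.5774)·(-1) = -1.1547.
u_2 = c_2 + 1.1547·q_1 = (0.6667, 2.3333, -1.6667).

u_2 = (0.6667, 2.3333, -1.6667)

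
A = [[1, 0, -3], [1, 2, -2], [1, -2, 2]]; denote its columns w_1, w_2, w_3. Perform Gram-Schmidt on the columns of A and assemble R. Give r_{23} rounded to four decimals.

w_1 = (1, 1, 1); ‖w_1‖ = 1.7321, so e_1 = (0.5774, 0.5774, 0.5774).
e_1·w_2 = 0.5774·0 + 0.5774·2 + 0.5774·(-2) = 0.0000.
u_2 = w_2 + 0.0000·e_1 = (0.0000, 2.0000, -2.0000).
‖u_2‖ = 2.8284, so e_2 = (0.0000, 0.7071, -0.7071).
r_{23} = e_2·w_3 = -2.8284.

r_{23} = -2.8284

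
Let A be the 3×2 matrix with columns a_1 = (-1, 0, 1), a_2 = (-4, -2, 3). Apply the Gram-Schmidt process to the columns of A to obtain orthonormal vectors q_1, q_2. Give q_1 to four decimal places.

q_1 = (-0.7071, 0.0000, 0.7071)

q_1 = a_1/‖a_1‖ = (-1, 0, 1)/1.4142 = (-0.7071, 0.0000, 0.7071).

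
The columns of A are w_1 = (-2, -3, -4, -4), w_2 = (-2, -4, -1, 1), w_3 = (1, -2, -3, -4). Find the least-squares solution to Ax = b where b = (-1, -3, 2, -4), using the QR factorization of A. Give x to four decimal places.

q_1 = w_1/‖w_1‖ = (-2, -3, -4, -4)/6.7082 = (-0.2981, -0.4472, -0.5963, -0.5963).
r_{12} = q_1·w_2 = 2.3851.
u_2 = w_2 − 2.3851·q_1 = (-1.2889, -2.9333, 0.4222, 2.4222).
‖u_2‖ = 4.0387, so q_2 = (-0.3191, -0.7263, 0.1045, 0.5998).
r_{13} = q_1·w_3 = 4.7703; r_{23} = q_2·w_3 = -1.5792.
u_3 = w_3 − 4.7703·q_1 + 1.5792·q_2 = (1.9183, -1.0136, 0.0095, -0.2084).
‖u_3‖ = 2.1796, so q_3 = (0.8801, -0.4650, 0.0044, -0.0956).
Qᵀb = (2.8324, 0.3081, 0.9063).
Back-substitute: x_3 = 0.9063/2.1796 = 0.4158.
x_2 = (0.3081 + 1.5792·0.4158)/4.0387 = 0.2389.
x_1 = (2.8324 − 2.3851·0.2389 − 4.7703·0.4158)/6.7082 = 0.0416.

x = (0.0416, 0.2389, 0.4158)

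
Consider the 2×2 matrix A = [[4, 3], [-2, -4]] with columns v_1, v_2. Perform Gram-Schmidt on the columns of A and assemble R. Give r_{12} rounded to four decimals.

v_1 = (4, -2); ‖v_1‖ = 4.4721, so e_1 = (0.8944, -0.4472).
r_{12} = e_1·v_2 = 4.4721.

r_{12} = 4.4721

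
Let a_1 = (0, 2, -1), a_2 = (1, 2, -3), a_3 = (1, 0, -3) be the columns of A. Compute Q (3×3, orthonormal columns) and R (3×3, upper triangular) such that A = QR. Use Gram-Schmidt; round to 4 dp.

a_1 = (0, 2, -1); ‖a_1‖ = 2.2361, so e_1 = (0.0000, 0.8944, -0.4472).
e_1·a_2 = 0.0000·1 + 0.8944·2 + (-0.4472)·(-3) = 3.1305.
u_2 = a_2 − 3.1305·e_1 = (1.0000, -0.8000, -1.6000).
‖u_2‖ = 2.0494, so e_2 = (0.4880, -0.3904, -0.7807).
e_1·a_3 = 0.0000·1 + 0.8944·0 + (-0.4472)·(-3) = 1.3416; e_2·a_3 = 0.4880·1 + (-0.3904)·0 + (-0.7807)·(-3) = 2.8301.
u_3 = a_3 − 1.3416·e_1 − 2.8301·e_2 = (-0.3810, -0.0952, -0.1905).
‖u_3‖ = 0.4364, so e_3 = (-0.8729, -0.2182, -0.4364).

Q = [[0.0000, 0.4880, -0.8729], [0.8944, -0.3904, -0.2182], [-0.4472, -0.7807, -0.4364]], R = [[2.2361, 3.1305, 1.3416], [0.0000, 2.0494, 2.8301], [0.0000, 0.0000, 0.4364]]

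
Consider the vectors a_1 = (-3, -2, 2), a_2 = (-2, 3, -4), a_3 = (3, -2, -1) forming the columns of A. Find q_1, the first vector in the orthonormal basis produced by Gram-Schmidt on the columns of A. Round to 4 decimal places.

q_1 = (-0.7276, -0.4851, 0.4851)

q_1 = a_1/‖a_1‖ = (-3, -2, 2)/4.1231 = (-0.7276, -0.4851, 0.4851).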